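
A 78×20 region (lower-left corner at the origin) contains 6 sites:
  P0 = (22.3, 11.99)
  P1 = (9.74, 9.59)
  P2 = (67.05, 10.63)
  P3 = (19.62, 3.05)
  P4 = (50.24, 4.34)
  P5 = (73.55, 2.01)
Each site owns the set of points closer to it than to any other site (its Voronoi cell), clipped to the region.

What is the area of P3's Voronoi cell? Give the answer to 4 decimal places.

Area of P3's cell: 139.8194

1. box [0,78]×[0,20]: [(0, 0) (78, 0) (78, 20) (0, 20)]
2. ⊥bis P3·P0 via (20.96,7.52): [(0, 13.8033) (0, 0) (46.0454, 0)]  |A|=317.7893
3. ⊥bis P3·P1 via (14.68,6.32): [(16.3826, 8.8922) (10.4965, 0) (46.0454, 0)]  |A|=158.0535
4. ⊥bis P3·P2 via (43.335,6.84): [(44.3468, 0.5092) (16.3826, 8.8922) (10.4965, 0) (44.4281, 0)]  |A|=157.6417
5. ⊥bis P3·P4 via (34.93,3.695): [(34.9455, 3.3275) (16.3826, 8.8922) (10.4965, 0) (35.0857, 0)]  |A|=139.8194
6. ⊥bis P3·P5 via (46.585,2.53): [(34.9455, 3.3275) (16.3826, 8.8922) (10.4965, 0) (35.0857, 0)]  |A|=139.8194
7. canonical 4-gon: [(34.9455, 3.3275) (16.3826, 8.8922) (10.4965, 0) (35.0857, 0)]
8. shoelace: 139.8194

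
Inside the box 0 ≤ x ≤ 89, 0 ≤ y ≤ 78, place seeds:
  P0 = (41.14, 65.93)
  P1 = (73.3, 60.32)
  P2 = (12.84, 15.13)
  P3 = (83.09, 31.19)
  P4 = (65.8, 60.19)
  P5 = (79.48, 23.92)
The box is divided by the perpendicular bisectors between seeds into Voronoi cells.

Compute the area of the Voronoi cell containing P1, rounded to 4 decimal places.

1. box [0,89]×[0,78]: [(0, 0) (89, 0) (89, 78) (0, 78)]
2. ⊥bis P1·P0 via (57.22,63.125): [(46.2085, 0) (89, 0) (89, 78) (59.8148, 78)]  |A|=2807.093
3. ⊥bis P1·P2 via (43.07,37.725): [(50.9501, 27.1821) (71.267, 0) (89, 0) (89, 78) (59.8148, 78)]  |A|=2466.5201
4. ⊥bis P1·P3 via (78.195,45.755): [(52.695, 37.185) (89, 49.3863) (89, 78) (59.8148, 78)]  |A|=1115.0066
5. ⊥bis P1·P4 via (69.55,60.255): [(69.8499, 42.9504) (89, 49.3863) (89, 78) (69.2424, 78)]  |A|=620.2242
6. ⊥bis P1·P5 via (76.39,42.12): [(69.8499, 42.9504) (89, 49.3863) (89, 78) (69.2424, 78)]  |A|=620.2242
7. canonical 4-gon: [(69.8499, 42.9504) (89, 49.3863) (89, 78) (69.2424, 78)]
8. shoelace: 620.2242

Area of P1's cell: 620.2242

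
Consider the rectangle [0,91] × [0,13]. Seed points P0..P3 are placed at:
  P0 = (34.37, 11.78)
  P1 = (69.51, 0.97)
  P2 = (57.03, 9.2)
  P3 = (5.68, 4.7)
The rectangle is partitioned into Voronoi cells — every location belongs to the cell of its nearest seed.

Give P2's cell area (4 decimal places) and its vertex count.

1. box [0,91]×[0,13]: [(0, 0) (91, 0) (91, 13) (0, 13)]
2. ⊥bis P2·P0 via (45.7,10.49): [(44.5056, 0) (91, 0) (91, 13) (45.9858, 13)]  |A|=594.8058
3. ⊥bis P2·P1 via (63.27,5.085): [(44.5056, 0) (59.9167, 0) (68.4896, 13) (45.9858, 13)]  |A|=246.4464
4. ⊥bis P2·P3 via (31.355,6.95): [(44.5056, 0) (59.9167, 0) (68.4896, 13) (45.9858, 13)]  |A|=246.4464
5. canonical 4-gon: [(44.5056, 0) (59.9167, 0) (68.4896, 13) (45.9858, 13)]
6. shoelace: 246.4464

Area of P2's cell: 246.4464 (4 vertices)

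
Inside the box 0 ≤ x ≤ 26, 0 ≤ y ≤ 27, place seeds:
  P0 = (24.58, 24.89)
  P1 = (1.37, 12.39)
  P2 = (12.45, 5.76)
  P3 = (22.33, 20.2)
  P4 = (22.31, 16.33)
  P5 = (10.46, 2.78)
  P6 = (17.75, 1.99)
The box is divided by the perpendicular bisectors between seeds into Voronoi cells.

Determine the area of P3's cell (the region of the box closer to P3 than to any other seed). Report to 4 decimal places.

1. box [0,26]×[0,27]: [(0, 0) (26, 0) (26, 27) (0, 27)]
2. ⊥bis P3·P0 via (23.455,22.545): [(0, 0) (26, 0) (26, 21.3241) (14.1688, 27) (0, 27)]  |A|=668.4234
3. ⊥bis P3·P1 via (11.85,16.295): [(17.9218, 0) (26, 0) (26, 21.3241) (14.1688, 27) (7.8612, 27)]  |A|=320.354
4. ⊥bis P3·P2 via (17.39,12.98): [(11.6122, 16.9332) (26, 7.0889) (26, 21.3241) (14.1688, 27) (7.8612, 27)]  |A|=200.9613
5. ⊥bis P3·P4 via (22.32,18.265): [(11.0943, 18.323) (26, 18.246) (26, 21.3241) (14.1688, 27) (7.8612, 27)]  |A|=110.3608
6. ⊥bis P3·P5 via (16.395,11.49): [(11.0943, 18.323) (26, 18.246) (26, 21.3241) (14.1688, 27) (7.8612, 27)]  |A|=110.3608
7. ⊥bis P3·P6 via (20.04,11.095): [(11.0943, 18.323) (26, 18.246) (26, 21.3241) (14.1688, 27) (7.8612, 27)]  |A|=110.3608
8. canonical 5-gon: [(11.0943, 18.323) (26, 18.246) (26, 21.3241) (14.1688, 27) (7.8612, 27)]
9. shoelace: 110.3608

Area of P3's cell: 110.3608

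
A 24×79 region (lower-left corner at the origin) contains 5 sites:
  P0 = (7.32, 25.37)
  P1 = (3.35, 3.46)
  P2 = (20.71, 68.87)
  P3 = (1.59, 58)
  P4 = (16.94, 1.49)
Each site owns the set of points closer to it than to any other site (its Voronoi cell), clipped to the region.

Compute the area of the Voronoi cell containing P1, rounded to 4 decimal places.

Area of P1's cell: 154.9310

1. box [0,24]×[0,79]: [(0, 0) (24, 0) (24, 79) (0, 79)]
2. ⊥bis P1·P0 via (5.335,14.415): [(0, 15.3817) (0, 0) (24, 0) (24, 11.033)]  |A|=316.9759
3. ⊥bis P1·P2 via (12.03,36.165): [(0, 15.3817) (0, 0) (24, 0) (24, 11.033)]  |A|=316.9759
4. ⊥bis P1·P3 via (2.47,30.73): [(0, 15.3817) (0, 0) (24, 0) (24, 11.033)]  |A|=316.9759
5. ⊥bis P1·P4 via (10.145,2.475): [(11.7084, 13.2602) (0, 15.3817) (0, 0) (9.7862, 0)]  |A|=154.931
6. canonical 4-gon: [(11.7084, 13.2602) (0, 15.3817) (0, 0) (9.7862, 0)]
7. shoelace: 154.931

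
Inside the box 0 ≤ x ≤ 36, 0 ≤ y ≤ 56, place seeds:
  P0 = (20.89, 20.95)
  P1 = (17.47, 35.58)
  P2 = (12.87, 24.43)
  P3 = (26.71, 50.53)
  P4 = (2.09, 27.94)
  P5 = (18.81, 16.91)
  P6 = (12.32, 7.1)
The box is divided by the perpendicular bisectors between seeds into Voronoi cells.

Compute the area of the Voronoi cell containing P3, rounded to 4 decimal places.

Area of P3's cell: 375.4223

1. box [0,36]×[0,56]: [(0, 0) (36, 0) (36, 56) (0, 56)]
2. ⊥bis P3·P0 via (23.8,35.74): [(0, 40.4228) (36, 33.3396) (36, 56) (0, 56)]  |A|=688.2776
3. ⊥bis P3·P1 via (22.09,43.055): [(36, 34.4578) (36, 56) (1.1454, 56)]  |A|=375.4223
4. ⊥bis P3·P2 via (19.79,37.48): [(36, 34.4578) (36, 56) (1.1454, 56)]  |A|=375.4223
5. ⊥bis P3·P4 via (14.4,39.235): [(36, 34.4578) (36, 56) (1.1454, 56)]  |A|=375.4223
6. ⊥bis P3·P5 via (22.76,33.72): [(36, 34.4578) (36, 56) (1.1454, 56)]  |A|=375.4223
7. ⊥bis P3·P6 via (19.515,28.815): [(36, 34.4578) (36, 56) (1.1454, 56)]  |A|=375.4223
8. canonical 3-gon: [(36, 34.4578) (36, 56) (1.1454, 56)]
9. shoelace: 375.4223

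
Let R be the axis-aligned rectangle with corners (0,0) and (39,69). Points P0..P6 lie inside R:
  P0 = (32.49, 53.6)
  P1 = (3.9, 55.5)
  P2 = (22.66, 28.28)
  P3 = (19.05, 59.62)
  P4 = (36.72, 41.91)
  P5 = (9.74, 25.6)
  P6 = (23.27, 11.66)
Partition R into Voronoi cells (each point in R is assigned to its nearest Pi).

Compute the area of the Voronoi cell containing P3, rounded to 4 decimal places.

1. box [0,39]×[0,69]: [(0, 0) (39, 0) (39, 69) (0, 69)]
2. ⊥bis P3·P0 via (25.77,56.61): [(0, 0) (0.4134, 0) (31.3197, 69) (0, 69)]  |A|=1094.7928
3. ⊥bis P3·P1 via (11.475,57.56): [(17.0361, 37.111) (31.3197, 69) (8.3639, 69)]  |A|=366.0186
4. ⊥bis P3·P2 via (20.855,43.95): [(15.3487, 43.3157) (20.0583, 43.8582) (31.3197, 69) (8.3639, 69)]  |A|=350.9499
5. ⊥bis P3·P4 via (27.885,50.765): [(15.3487, 43.3157) (20.0583, 43.8582) (31.3197, 69) (8.3639, 69)]  |A|=350.9499
6. ⊥bis P3·P5 via (14.395,42.61): [(15.3487, 43.3157) (20.0583, 43.8582) (31.3197, 69) (8.3639, 69)]  |A|=350.9499
7. ⊥bis P3·P6 via (21.16,35.64): [(15.3487, 43.3157) (20.0583, 43.8582) (31.3197, 69) (8.3639, 69)]  |A|=350.9499
8. canonical 4-gon: [(15.3487, 43.3157) (20.0583, 43.8582) (31.3197, 69) (8.3639, 69)]
9. shoelace: 350.9499

Area of P3's cell: 350.9499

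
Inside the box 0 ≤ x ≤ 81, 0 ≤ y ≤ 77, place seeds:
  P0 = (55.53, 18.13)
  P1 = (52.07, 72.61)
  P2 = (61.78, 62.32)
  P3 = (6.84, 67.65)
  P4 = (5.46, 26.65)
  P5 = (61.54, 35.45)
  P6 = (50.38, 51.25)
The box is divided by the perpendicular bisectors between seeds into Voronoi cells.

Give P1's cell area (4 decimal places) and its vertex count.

1. box [0,81]×[0,77]: [(0, 0) (81, 0) (81, 77) (0, 77)]
2. ⊥bis P1·P0 via (53.8,45.37): [(0, 41.9532) (81, 47.0975) (81, 77) (0, 77)]  |A|=2630.4488
3. ⊥bis P1·P2 via (56.925,67.465): [(0, 41.9532) (32.0461, 43.9884) (67.0295, 77) (0, 77)]  |A|=1667.9327
4. ⊥bis P1·P3 via (29.455,70.13): [(32.2959, 44.2241) (67.0295, 77) (28.7016, 77)]  |A|=628.1158
5. ⊥bis P1·P4 via (28.765,49.63): [(32.0707, 46.2775) (33.2281, 45.1038) (67.0295, 77) (28.7016, 77)]  |A|=627.0596
6. ⊥bis P1·P5 via (56.805,54.03): [(31.9161, 47.6872) (37.4642, 49.1011) (67.0295, 77) (28.7016, 77)]  |A|=618.2405
7. ⊥bis P1·P6 via (51.225,61.93): [(30.1716, 63.5957) (51.0722, 61.9421) (67.0295, 77) (28.7016, 77)]  |A|=427.4326
8. canonical 4-gon: [(30.1716, 63.5957) (51.0722, 61.9421) (67.0295, 77) (28.7016, 77)]
9. shoelace: 427.4326

Area of P1's cell: 427.4326 (4 vertices)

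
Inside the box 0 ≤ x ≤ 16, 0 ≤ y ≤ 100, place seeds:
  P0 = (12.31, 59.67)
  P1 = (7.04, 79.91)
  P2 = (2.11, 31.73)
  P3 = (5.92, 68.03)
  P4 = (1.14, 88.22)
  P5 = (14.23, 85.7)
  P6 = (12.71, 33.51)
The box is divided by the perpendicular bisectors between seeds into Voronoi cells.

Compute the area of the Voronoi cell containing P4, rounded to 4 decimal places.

Area of P4's cell: 140.1655

1. box [0,16]×[0,100]: [(0, 0) (16, 0) (16, 100) (0, 100)]
2. ⊥bis P4·P0 via (6.725,73.945): [(0, 71.3139) (16, 77.5738) (16, 100) (0, 100)]  |A|=408.8986
3. ⊥bis P4·P1 via (4.09,84.065): [(0, 81.1611) (16, 92.521) (16, 100) (0, 100)]  |A|=210.5432
4. ⊥bis P4·P2 via (1.625,59.975): [(0, 81.1611) (16, 92.521) (16, 100) (0, 100)]  |A|=210.5432
5. ⊥bis P4·P3 via (3.53,78.125): [(0, 81.1611) (16, 92.521) (16, 100) (0, 100)]  |A|=210.5432
6. ⊥bis P4·P5 via (7.685,86.96): [(0, 81.1611) (7.6086, 86.5632) (10.1954, 100) (0, 100)]  |A|=140.1655
7. ⊥bis P4·P6 via (6.925,60.865): [(0, 81.1611) (7.6086, 86.5632) (10.1954, 100) (0, 100)]  |A|=140.1655
8. canonical 4-gon: [(0, 81.1611) (7.6086, 86.5632) (10.1954, 100) (0, 100)]
9. shoelace: 140.1655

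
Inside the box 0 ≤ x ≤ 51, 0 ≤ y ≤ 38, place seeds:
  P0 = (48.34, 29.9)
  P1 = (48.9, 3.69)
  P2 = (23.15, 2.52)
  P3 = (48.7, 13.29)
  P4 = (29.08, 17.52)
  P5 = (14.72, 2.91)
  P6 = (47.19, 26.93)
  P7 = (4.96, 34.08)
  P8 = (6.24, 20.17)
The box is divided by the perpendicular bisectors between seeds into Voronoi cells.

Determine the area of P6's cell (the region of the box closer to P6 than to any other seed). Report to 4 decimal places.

1. box [0,51]×[0,38]: [(0, 0) (51, 0) (51, 38) (0, 38)]
2. ⊥bis P6·P0 via (47.765,28.415): [(0, 0) (51, 0) (51, 27.1624) (23.0107, 38) (0, 38)]  |A|=1786.3314
3. ⊥bis P6·P1 via (48.045,15.31): [(0, 11.7748) (51, 15.5274) (51, 27.1624) (23.0107, 38) (0, 38)]  |A|=1090.1234
4. ⊥bis P6·P2 via (35.17,14.725): [(35.5123, 14.3878) (51, 15.5274) (51, 27.1624) (23.0107, 38) (11.5368, 38)]  |A|=488.261
5. ⊥bis P6·P3 via (47.945,20.11): [(31.5455, 18.2945) (51, 20.4482) (51, 27.1624) (23.0107, 38) (11.5368, 38)]  |A|=407.8827
6. ⊥bis P6·P4 via (38.135,22.225): [(39.7078, 19.1981) (51, 20.4482) (51, 27.1624) (31.6831, 34.642)]  |A|=157.0624
7. ⊥bis P6·P5 via (30.955,14.92): [(39.7078, 19.1981) (51, 20.4482) (51, 27.1624) (31.6831, 34.642)]  |A|=157.0624
8. ⊥bis P6·P7 via (26.075,30.505): [(39.7078, 19.1981) (51, 20.4482) (51, 27.1624) (31.6831, 34.642)]  |A|=157.0624
9. ⊥bis P6·P8 via (26.715,23.55): [(39.7078, 19.1981) (51, 20.4482) (51, 27.1624) (31.6831, 34.642)]  |A|=157.0624
10. canonical 4-gon: [(39.7078, 19.1981) (51, 20.4482) (51, 27.1624) (31.6831, 34.642)]
11. shoelace: 157.0624

Area of P6's cell: 157.0624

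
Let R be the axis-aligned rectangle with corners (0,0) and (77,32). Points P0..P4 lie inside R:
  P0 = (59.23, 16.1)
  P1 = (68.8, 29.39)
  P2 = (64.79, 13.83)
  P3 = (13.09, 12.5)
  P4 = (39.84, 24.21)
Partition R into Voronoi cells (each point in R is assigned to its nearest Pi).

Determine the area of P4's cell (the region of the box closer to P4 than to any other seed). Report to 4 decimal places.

1. box [0,77]×[0,32]: [(0, 0) (77, 0) (77, 32) (0, 32)]
2. ⊥bis P4·P0 via (49.535,20.155): [(0, 0) (41.105, 0) (54.4893, 32) (0, 32)]  |A|=1529.5086
3. ⊥bis P4·P1 via (54.32,26.8): [(0, 0) (41.105, 0) (53.7192, 30.1589) (53.3899, 32) (0, 32)]  |A|=1528.4966
4. ⊥bis P4·P2 via (52.315,19.02): [(0, 0) (41.105, 0) (53.7192, 30.1589) (53.3899, 32) (0, 32)]  |A|=1528.4966
5. ⊥bis P4·P3 via (26.465,18.355): [(34.5, 0) (41.105, 0) (53.7192, 30.1589) (53.3899, 32) (20.4918, 32)]  |A|=648.6272
6. canonical 5-gon: [(34.5, 0) (41.105, 0) (53.7192, 30.1589) (53.3899, 32) (20.4918, 32)]
7. shoelace: 648.6272

Area of P4's cell: 648.6272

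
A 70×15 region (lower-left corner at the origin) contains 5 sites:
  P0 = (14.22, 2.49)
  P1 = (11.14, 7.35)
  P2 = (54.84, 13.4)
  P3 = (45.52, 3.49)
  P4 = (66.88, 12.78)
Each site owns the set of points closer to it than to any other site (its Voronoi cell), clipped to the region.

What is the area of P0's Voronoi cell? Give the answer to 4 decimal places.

Area of P0's cell: 194.6231

1. box [0,70]×[0,15]: [(0, 0) (70, 0) (70, 15) (0, 15)]
2. ⊥bis P0·P1 via (12.68,4.92): [(4.9166, 0) (70, 0) (70, 15) (28.5855, 15)]  |A|=798.7344
3. ⊥bis P0·P2 via (34.53,7.945): [(4.9166, 0) (36.6639, 0) (32.6351, 15) (28.5855, 15)]  |A|=268.4772
4. ⊥bis P0·P3 via (29.87,2.99): [(4.9166, 0) (29.9655, 0) (29.4863, 15) (28.5855, 15)]  |A|=194.6231
5. ⊥bis P0·P4 via (40.55,7.635): [(4.9166, 0) (29.9655, 0) (29.4863, 15) (28.5855, 15)]  |A|=194.6231
6. canonical 4-gon: [(4.9166, 0) (29.9655, 0) (29.4863, 15) (28.5855, 15)]
7. shoelace: 194.6231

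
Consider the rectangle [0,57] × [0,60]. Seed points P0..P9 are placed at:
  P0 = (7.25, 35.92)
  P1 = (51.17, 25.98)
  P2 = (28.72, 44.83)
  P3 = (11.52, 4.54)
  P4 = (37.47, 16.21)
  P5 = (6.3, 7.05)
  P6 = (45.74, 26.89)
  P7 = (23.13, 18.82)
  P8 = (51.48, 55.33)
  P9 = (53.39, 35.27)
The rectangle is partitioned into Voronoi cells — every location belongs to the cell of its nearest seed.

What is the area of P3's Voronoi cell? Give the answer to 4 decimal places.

1. box [0,57]×[0,60]: [(0, 0) (57, 0) (57, 60) (0, 60)]
2. ⊥bis P3·P0 via (9.385,20.23): [(0, 18.9529) (0, 0) (57, 0) (57, 26.7092)]  |A|=1301.37
3. ⊥bis P3·P1 via (31.345,15.26): [(27.3367, 22.6728) (0, 18.9529) (0, 0) (39.5966, 0)]  |A|=707.937
4. ⊥bis P3·P2 via (20.12,24.685): [(28.0879, 21.2835) (25.4386, 22.4145) (0, 18.9529) (0, 0) (39.5966, 0)]  |A|=706.5215
5. ⊥bis P3·P4 via (24.495,10.375): [(19.4473, 21.5992) (0, 18.9529) (0, 0) (29.1608, 0)]  |A|=499.217
6. ⊥bis P3·P5 via (8.91,5.795): [(19.4473, 21.5992) (16.3037, 21.1714) (6.1235, 0) (29.1608, 0)]  |A|=279.894
7. ⊥bis P3·P6 via (28.63,15.715): [(19.4473, 21.5992) (16.3037, 21.1714) (6.1235, 0) (29.1608, 0)]  |A|=279.894
8. ⊥bis P3·P7 via (17.325,11.68): [(27.7024, 3.2429) (13.3096, 14.9447) (6.1235, 0) (29.1608, 0)]  |A|=186.9466
9. ⊥bis P3·P8 via (31.5,29.935): [(27.7024, 3.2429) (13.3096, 14.9447) (6.1235, 0) (29.1608, 0)]  |A|=186.9466
10. ⊥bis P3·P9 via (32.455,19.905): [(27.7024, 3.2429) (13.3096, 14.9447) (6.1235, 0) (29.1608, 0)]  |A|=186.9466
11. canonical 4-gon: [(27.7024, 3.2429) (13.3096, 14.9447) (6.1235, 0) (29.1608, 0)]
12. shoelace: 186.9466

Area of P3's cell: 186.9466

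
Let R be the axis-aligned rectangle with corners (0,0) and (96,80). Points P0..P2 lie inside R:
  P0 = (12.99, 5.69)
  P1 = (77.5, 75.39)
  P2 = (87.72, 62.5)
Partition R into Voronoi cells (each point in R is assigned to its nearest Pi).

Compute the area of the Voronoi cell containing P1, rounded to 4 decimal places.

Area of P1's cell: 1884.2430

1. box [0,96]×[0,80]: [(0, 0) (96, 0) (96, 80) (0, 80)]
2. ⊥bis P1·P0 via (45.245,40.54): [(89.0466, 0) (96, 0) (96, 80) (2.6103, 80)]  |A|=4013.7244
3. ⊥bis P1·P2 via (82.61,68.945): [(45.9551, 39.8827) (96, 79.5614) (96, 80) (2.6103, 80)]  |A|=1884.243
4. canonical 4-gon: [(45.9551, 39.8827) (96, 79.5614) (96, 80) (2.6103, 80)]
5. shoelace: 1884.243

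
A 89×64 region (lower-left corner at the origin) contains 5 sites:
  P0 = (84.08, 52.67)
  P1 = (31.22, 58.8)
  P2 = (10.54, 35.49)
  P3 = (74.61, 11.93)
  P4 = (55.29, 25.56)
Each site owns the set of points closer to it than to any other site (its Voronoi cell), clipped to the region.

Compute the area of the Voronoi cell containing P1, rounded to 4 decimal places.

1. box [0,89]×[0,64]: [(0, 0) (89, 0) (89, 64) (0, 64)]
2. ⊥bis P1·P0 via (57.65,55.735): [(0, 0) (51.1866, 0) (58.6085, 64) (0, 64)]  |A|=3513.4419
3. ⊥bis P1·P2 via (20.88,47.145): [(53.3167, 18.3681) (58.6085, 64) (1.8814, 64)]  |A|=1294.282
4. ⊥bis P1·P3 via (52.915,35.365): [(43.7361, 26.8677) (55.5731, 37.8258) (58.6085, 64) (1.8814, 64)]  |A|=1191.4849
5. ⊥bis P1·P4 via (43.255,42.18): [(34.0168, 35.4904) (57.2536, 52.3168) (58.6085, 64) (1.8814, 64)]  |A|=932.9746
6. canonical 4-gon: [(34.0168, 35.4904) (57.2536, 52.3168) (58.6085, 64) (1.8814, 64)]
7. shoelace: 932.9746

Area of P1's cell: 932.9746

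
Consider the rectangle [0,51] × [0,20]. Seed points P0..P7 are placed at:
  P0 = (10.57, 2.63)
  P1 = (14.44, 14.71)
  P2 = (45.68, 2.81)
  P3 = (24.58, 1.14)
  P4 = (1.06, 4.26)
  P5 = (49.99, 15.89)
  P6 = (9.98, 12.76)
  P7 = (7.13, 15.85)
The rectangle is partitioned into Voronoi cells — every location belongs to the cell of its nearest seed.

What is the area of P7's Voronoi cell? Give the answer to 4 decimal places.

Area of P7's cell: 82.9373

1. box [0,51]×[0,20]: [(0, 0) (51, 0) (51, 20) (0, 20)]
2. ⊥bis P7·P0 via (8.85,9.24): [(0, 6.9371) (50.2009, 20) (0, 20)]  |A|=327.8842
3. ⊥bis P7·P1 via (10.785,15.28): [(0, 6.9371) (9.8851, 9.5093) (11.5211, 20) (0, 20)]  |A|=124.9956
4. ⊥bis P7·P2 via (26.405,9.33): [(0, 6.9371) (9.8851, 9.5093) (11.5211, 20) (0, 20)]  |A|=124.9956
5. ⊥bis P7·P3 via (15.855,8.495): [(0, 6.9371) (9.8851, 9.5093) (11.5211, 20) (0, 20)]  |A|=124.9956
6. ⊥bis P7·P4 via (4.095,10.055): [(0, 12.1997) (6.7129, 8.6839) (9.8851, 9.5093) (11.5211, 20) (0, 20)]  |A|=107.332
7. ⊥bis P7·P5 via (28.56,15.87): [(0, 12.1997) (6.7129, 8.6839) (9.8851, 9.5093) (11.5211, 20) (0, 20)]  |A|=107.332
8. ⊥bis P7·P6 via (8.555,14.305): [(0, 12.1997) (4.0007, 10.1044) (10.9821, 16.5435) (11.5211, 20) (0, 20)]  |A|=82.9373
9. canonical 5-gon: [(0, 12.1997) (4.0007, 10.1044) (10.9821, 16.5435) (11.5211, 20) (0, 20)]
10. shoelace: 82.9373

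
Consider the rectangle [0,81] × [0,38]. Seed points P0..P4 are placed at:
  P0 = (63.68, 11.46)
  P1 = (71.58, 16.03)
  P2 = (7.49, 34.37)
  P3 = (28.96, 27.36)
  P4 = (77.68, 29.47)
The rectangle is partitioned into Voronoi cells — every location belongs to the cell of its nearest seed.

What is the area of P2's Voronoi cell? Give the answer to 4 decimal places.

1. box [0,81]×[0,38]: [(0, 0) (81, 0) (81, 38) (0, 38)]
2. ⊥bis P2·P0 via (35.585,22.915): [(0, 0) (26.242, 0) (41.7355, 38) (0, 38)]  |A|=1291.5729
3. ⊥bis P2·P1 via (39.535,25.2): [(0, 0) (26.242, 0) (41.7355, 38) (0, 38)]  |A|=1291.5729
4. ⊥bis P2·P3 via (18.225,30.865): [(0, 0) (8.1475, 0) (20.5546, 38) (0, 38)]  |A|=545.34
5. ⊥bis P2·P4 via (42.585,31.92): [(0, 0) (8.1475, 0) (20.5546, 38) (0, 38)]  |A|=545.34
6. canonical 4-gon: [(0, 0) (8.1475, 0) (20.5546, 38) (0, 38)]
7. shoelace: 545.34

Area of P2's cell: 545.3400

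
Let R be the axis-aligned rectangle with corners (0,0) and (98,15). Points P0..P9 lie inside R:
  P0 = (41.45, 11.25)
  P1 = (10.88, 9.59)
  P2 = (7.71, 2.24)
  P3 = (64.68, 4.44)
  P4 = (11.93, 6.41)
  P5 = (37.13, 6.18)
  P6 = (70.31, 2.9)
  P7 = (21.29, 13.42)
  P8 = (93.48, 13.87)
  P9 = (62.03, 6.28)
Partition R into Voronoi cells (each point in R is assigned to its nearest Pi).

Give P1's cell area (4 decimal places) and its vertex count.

1. box [0,98]×[0,15]: [(0, 0) (98, 0) (98, 15) (0, 15)]
2. ⊥bis P1·P0 via (26.165,10.42): [(0, 0) (26.7308, 0) (25.9163, 15) (0, 15)]  |A|=394.8534
3. ⊥bis P1·P2 via (9.295,5.915): [(0, 9.9239) (23.0096, 0) (26.7308, 0) (25.9163, 15) (0, 15)]  |A|=280.6814
4. ⊥bis P1·P3 via (37.78,7.015): [(0, 9.9239) (23.0096, 0) (26.7308, 0) (25.9163, 15) (0, 15)]  |A|=280.6814
5. ⊥bis P1·P4 via (11.405,8): [(0, 9.9239) (7.4718, 6.7013) (26.0341, 12.8304) (25.9163, 15) (0, 15)]  |A|=146.9973
6. ⊥bis P1·P5 via (24.005,7.885): [(0, 9.9239) (7.4718, 6.7013) (24.5853, 12.352) (24.9293, 15) (0, 15)]  |A|=144.0906
7. ⊥bis P1·P6 via (40.595,6.245): [(0, 9.9239) (7.4718, 6.7013) (24.5853, 12.352) (24.9293, 15) (0, 15)]  |A|=144.0906
8. ⊥bis P1·P7 via (16.085,11.505): [(0, 9.9239) (7.4718, 6.7013) (16.7279, 9.7576) (14.7991, 15) (0, 15)]  |A|=107.5803
9. ⊥bis P1·P8 via (52.18,11.73): [(0, 9.9239) (7.4718, 6.7013) (16.7279, 9.7576) (14.7991, 15) (0, 15)]  |A|=107.5803
10. ⊥bis P1·P9 via (36.455,7.935): [(0, 9.9239) (7.4718, 6.7013) (16.7279, 9.7576) (14.7991, 15) (0, 15)]  |A|=107.5803
11. canonical 5-gon: [(0, 9.9239) (7.4718, 6.7013) (16.7279, 9.7576) (14.7991, 15) (0, 15)]
12. shoelace: 107.5803

Area of P1's cell: 107.5803 (5 vertices)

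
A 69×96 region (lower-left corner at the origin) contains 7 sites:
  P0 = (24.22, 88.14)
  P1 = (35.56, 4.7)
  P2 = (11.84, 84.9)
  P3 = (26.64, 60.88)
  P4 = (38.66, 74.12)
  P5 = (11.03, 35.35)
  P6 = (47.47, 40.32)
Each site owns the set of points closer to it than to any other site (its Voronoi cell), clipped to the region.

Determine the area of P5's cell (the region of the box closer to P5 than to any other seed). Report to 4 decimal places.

Area of P5's cell: 1109.2099

1. box [0,69]×[0,96]: [(0, 0) (69, 0) (69, 96) (0, 96)]
2. ⊥bis P5·P0 via (17.625,61.745): [(0, 66.1487) (0, 0) (69, 0) (69, 48.9085)]  |A|=3969.4767
3. ⊥bis P5·P1 via (23.295,20.025): [(61.6724, 50.7394) (0, 66.1487) (0, 1.3814)]  |A|=1997.1778
4. ⊥bis P5·P2 via (11.435,60.125): [(61.6724, 50.7394) (24.9959, 59.9033) (0, 60.3119) (0, 1.3814)]  |A|=1924.2295
5. ⊥bis P5·P3 via (18.835,48.115): [(41.2605, 34.4032) (0, 59.6314) (0, 1.3814)]  |A|=1201.7115
6. ⊥bis P5·P4 via (24.845,54.735): [(41.2605, 34.4032) (0, 59.6314) (0, 1.3814)]  |A|=1201.7115
7. ⊥bis P5·P6 via (29.25,37.835): [(30.854, 26.0746) (28.6679, 42.1028) (0, 59.6314) (0, 1.3814)]  |A|=1109.2099
8. canonical 4-gon: [(30.854, 26.0746) (28.6679, 42.1028) (0, 59.6314) (0, 1.3814)]
9. shoelace: 1109.2099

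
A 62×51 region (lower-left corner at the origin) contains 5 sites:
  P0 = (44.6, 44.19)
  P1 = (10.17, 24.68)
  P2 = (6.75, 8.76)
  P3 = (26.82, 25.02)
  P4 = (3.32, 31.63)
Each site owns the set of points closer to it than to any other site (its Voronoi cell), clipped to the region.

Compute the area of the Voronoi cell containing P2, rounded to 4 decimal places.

Area of P2's cell: 394.5662

1. box [0,62]×[0,51]: [(0, 0) (62, 0) (62, 51) (0, 51)]
2. ⊥bis P2·P0 via (25.675,26.475): [(0, 0) (50.4573, 0) (2.718, 51) (0, 51)]  |A|=1355.9708
3. ⊥bis P2·P1 via (8.46,16.72): [(0, 18.5374) (0, 0) (50.4573, 0) (41.4378, 9.6356)]  |A|=627.167
4. ⊥bis P2·P3 via (16.785,16.89): [(18.706, 14.5189) (0, 18.5374) (0, 0) (30.4687, 0)]  |A|=394.5662
5. ⊥bis P2·P4 via (5.035,20.195): [(18.706, 14.5189) (0, 18.5374) (0, 0) (30.4687, 0)]  |A|=394.5662
6. canonical 4-gon: [(18.706, 14.5189) (0, 18.5374) (0, 0) (30.4687, 0)]
7. shoelace: 394.5662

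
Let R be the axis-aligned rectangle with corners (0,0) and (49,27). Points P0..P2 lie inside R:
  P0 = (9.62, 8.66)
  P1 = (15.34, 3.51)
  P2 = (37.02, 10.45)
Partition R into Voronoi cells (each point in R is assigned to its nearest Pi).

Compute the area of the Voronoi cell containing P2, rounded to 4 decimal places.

1. box [0,49]×[0,27]: [(0, 0) (49, 0) (49, 27) (0, 27)]
2. ⊥bis P2·P0 via (23.32,9.555): [(23.9442, 0) (49, 0) (49, 27) (22.1803, 27)]  |A|=700.3185
3. ⊥bis P2·P1 via (26.18,6.98): [(22.798, 17.545) (28.4144, 0) (49, 0) (49, 27) (22.1803, 27)]  |A|=661.1039
4. canonical 5-gon: [(22.798, 17.545) (28.4144, 0) (49, 0) (49, 27) (22.1803, 27)]
5. shoelace: 661.1039

Area of P2's cell: 661.1039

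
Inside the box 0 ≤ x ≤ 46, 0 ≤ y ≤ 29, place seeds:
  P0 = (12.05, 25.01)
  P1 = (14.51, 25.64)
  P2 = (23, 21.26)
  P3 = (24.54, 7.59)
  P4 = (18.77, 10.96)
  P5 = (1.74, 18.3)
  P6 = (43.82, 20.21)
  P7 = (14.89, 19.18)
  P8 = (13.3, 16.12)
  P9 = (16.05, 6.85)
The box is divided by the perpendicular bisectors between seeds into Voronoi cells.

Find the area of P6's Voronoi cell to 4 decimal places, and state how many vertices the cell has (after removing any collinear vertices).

Area of P6's cell: 289.7471 (5 vertices)

1. box [0,46]×[0,29]: [(0, 0) (46, 0) (46, 29) (0, 29)]
2. ⊥bis P6·P0 via (27.935,22.61): [(24.5189, 0) (46, 0) (46, 29) (28.9004, 29)]  |A|=559.4189
3. ⊥bis P6·P1 via (29.165,22.925): [(24.9179, 0) (46, 0) (46, 29) (30.2905, 29)]  |A|=533.4789
4. ⊥bis P6·P2 via (33.41,20.735): [(32.3643, 0) (46, 0) (46, 29) (33.8268, 29)]  |A|=374.2289
5. ⊥bis P6·P3 via (34.18,13.9): [(33.145, 15.4811) (43.2784, 0) (46, 0) (46, 29) (33.8268, 29)]  |A|=289.7471
6. ⊥bis P6·P4 via (31.295,15.585): [(33.145, 15.4811) (43.2784, 0) (46, 0) (46, 29) (33.8268, 29)]  |A|=289.7471
7. ⊥bis P6·P5 via (22.78,19.255): [(33.145, 15.4811) (43.2784, 0) (46, 0) (46, 29) (33.8268, 29)]  |A|=289.7471
8. ⊥bis P6·P7 via (29.355,19.695): [(33.145, 15.4811) (43.2784, 0) (46, 0) (46, 29) (33.8268, 29)]  |A|=289.7471
9. ⊥bis P6·P8 via (28.56,18.165): [(33.145, 15.4811) (43.2784, 0) (46, 0) (46, 29) (33.8268, 29)]  |A|=289.7471
10. ⊥bis P6·P9 via (29.935,13.53): [(33.145, 15.4811) (43.2784, 0) (46, 0) (46, 29) (33.8268, 29)]  |A|=289.7471
11. canonical 5-gon: [(33.145, 15.4811) (43.2784, 0) (46, 0) (46, 29) (33.8268, 29)]
12. shoelace: 289.7471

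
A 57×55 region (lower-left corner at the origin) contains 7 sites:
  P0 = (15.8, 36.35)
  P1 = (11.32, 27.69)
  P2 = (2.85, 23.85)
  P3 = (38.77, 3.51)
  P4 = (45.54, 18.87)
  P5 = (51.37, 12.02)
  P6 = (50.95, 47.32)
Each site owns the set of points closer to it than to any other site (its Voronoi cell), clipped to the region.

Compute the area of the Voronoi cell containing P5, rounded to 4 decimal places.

1. box [0,57]×[0,55]: [(0, 0) (57, 0) (57, 55) (0, 55)]
2. ⊥bis P5·P0 via (33.585,24.185): [(17.0424, 0) (57, 0) (57, 55) (54.6626, 55)]  |A|=1163.1141
3. ⊥bis P5·P1 via (31.345,19.855): [(32.3096, 22.3204) (23.5765, 0) (57, 0) (57, 55) (54.6626, 55)]  |A|=1090.1917
4. ⊥bis P5·P2 via (27.11,17.935): [(32.3096, 22.3204) (23.5765, 0) (57, 0) (57, 55) (54.6626, 55)]  |A|=1090.1917
5. ⊥bis P5·P3 via (45.07,7.765): [(33.7837, 24.4756) (50.3145, 0) (57, 0) (57, 55) (54.6626, 55)]  |A|=755.9378
6. ⊥bis P5·P4 via (48.455,15.445): [(43.0118, 10.8123) (50.3145, 0) (57, 0) (57, 22.7176)]  |A|=195.0321
7. ⊥bis P5·P6 via (51.16,29.67): [(43.0118, 10.8123) (50.3145, 0) (57, 0) (57, 22.7176)]  |A|=195.0321
8. canonical 4-gon: [(43.0118, 10.8123) (50.3145, 0) (57, 0) (57, 22.7176)]
9. shoelace: 195.0321

Area of P5's cell: 195.0321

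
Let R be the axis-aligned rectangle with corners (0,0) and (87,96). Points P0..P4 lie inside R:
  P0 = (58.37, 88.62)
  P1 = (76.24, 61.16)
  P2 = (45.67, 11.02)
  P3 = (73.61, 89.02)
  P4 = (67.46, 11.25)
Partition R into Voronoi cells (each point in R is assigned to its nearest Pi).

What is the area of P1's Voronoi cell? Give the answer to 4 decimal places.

Area of P1's cell: 1484.0084

1. box [0,87]×[0,96]: [(0, 0) (87, 0) (87, 96) (0, 96)]
2. ⊥bis P1·P0 via (67.305,74.89): [(0, 31.0903) (0, 0) (87, 0) (87, 87.7068)]  |A|=5167.6734
3. ⊥bis P1·P2 via (60.955,36.09): [(33.451, 52.859) (87, 20.2105) (87, 87.7068)]  |A|=1807.1791
4. ⊥bis P1·P3 via (74.925,75.09): [(66.3716, 74.2826) (33.451, 52.859) (87, 20.2105) (87, 76.2299)]  |A|=1688.8036
5. ⊥bis P1·P4 via (71.85,36.205): [(66.3716, 74.2826) (33.451, 52.859) (56.2715, 38.9455) (87, 33.5399) (87, 76.2299)]  |A|=1484.0084
6. canonical 5-gon: [(66.3716, 74.2826) (33.451, 52.859) (56.2715, 38.9455) (87, 33.5399) (87, 76.2299)]
7. shoelace: 1484.0084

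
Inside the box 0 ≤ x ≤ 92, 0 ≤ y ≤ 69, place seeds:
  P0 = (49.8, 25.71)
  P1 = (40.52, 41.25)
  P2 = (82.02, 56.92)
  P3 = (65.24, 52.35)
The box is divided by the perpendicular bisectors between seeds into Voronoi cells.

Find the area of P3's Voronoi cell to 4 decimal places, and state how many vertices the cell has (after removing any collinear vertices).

1. box [0,92]×[0,69]: [(0, 0) (92, 0) (92, 69) (0, 69)]
2. ⊥bis P3·P0 via (57.52,39.03): [(92, 19.0461) (92, 69) (5.8101, 69)]  |A|=2152.7609
3. ⊥bis P3·P1 via (52.88,46.8): [(55.964, 39.9318) (92, 19.0461) (92, 69) (42.9116, 69)]  |A|=1613.525
4. ⊥bis P3·P2 via (73.63,54.635): [(55.964, 39.9318) (81.6961, 25.018) (69.7177, 69) (42.9116, 69)]  |A|=866.1563
5. canonical 4-gon: [(55.964, 39.9318) (81.6961, 25.018) (69.7177, 69) (42.9116, 69)]
6. shoelace: 866.1563

Area of P3's cell: 866.1563 (4 vertices)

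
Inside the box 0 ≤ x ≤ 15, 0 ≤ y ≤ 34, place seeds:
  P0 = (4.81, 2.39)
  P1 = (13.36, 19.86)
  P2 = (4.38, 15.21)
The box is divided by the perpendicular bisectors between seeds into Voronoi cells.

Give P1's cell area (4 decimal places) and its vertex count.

Area of P1's cell: 205.1780 (4 vertices)

1. box [0,15]×[0,34]: [(0, 0) (15, 0) (15, 34) (0, 34)]
2. ⊥bis P1·P0 via (9.085,11.125): [(0, 15.5713) (15, 8.2301) (15, 34) (0, 34)]  |A|=331.4893
3. ⊥bis P1·P2 via (8.87,17.535): [(13.2429, 9.0901) (15, 8.2301) (15, 34) (0.3441, 34)]  |A|=205.178
4. canonical 4-gon: [(13.2429, 9.0901) (15, 8.2301) (15, 34) (0.3441, 34)]
5. shoelace: 205.178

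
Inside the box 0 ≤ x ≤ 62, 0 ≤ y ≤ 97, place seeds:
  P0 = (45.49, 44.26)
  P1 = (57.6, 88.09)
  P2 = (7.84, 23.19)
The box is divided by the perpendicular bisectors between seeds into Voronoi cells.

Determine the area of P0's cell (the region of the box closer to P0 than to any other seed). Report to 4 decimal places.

Area of P0's cell: 2602.3002

1. box [0,62]×[0,97]: [(0, 0) (62, 0) (62, 97) (0, 97)]
2. ⊥bis P0·P1 via (51.545,66.175): [(0, 80.4166) (0, 0) (62, 0) (62, 63.2863)]  |A|=4454.7915
3. ⊥bis P0·P2 via (26.665,33.725): [(0.6329, 80.2417) (45.5385, 0) (62, 0) (62, 63.2863)]  |A|=2602.3002
4. canonical 4-gon: [(0.6329, 80.2417) (45.5385, 0) (62, 0) (62, 63.2863)]
5. shoelace: 2602.3002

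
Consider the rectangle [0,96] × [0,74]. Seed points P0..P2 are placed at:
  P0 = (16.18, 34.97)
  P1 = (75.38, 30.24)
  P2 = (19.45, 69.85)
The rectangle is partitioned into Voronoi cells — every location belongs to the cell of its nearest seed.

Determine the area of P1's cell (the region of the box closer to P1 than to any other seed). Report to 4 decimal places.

Area of P1's cell: 3504.1866

1. box [0,96]×[0,74]: [(0, 0) (96, 0) (96, 74) (0, 74)]
2. ⊥bis P1·P0 via (45.78,32.605): [(43.1749, 0) (96, 0) (96, 74) (49.0874, 74)]  |A|=3690.2946
3. ⊥bis P1·P2 via (47.415,50.045): [(47.1427, 49.6605) (43.1749, 0) (96, 0) (96, 74) (64.3801, 74)]  |A|=3504.1866
4. canonical 5-gon: [(47.1427, 49.6605) (43.1749, 0) (96, 0) (96, 74) (64.3801, 74)]
5. shoelace: 3504.1866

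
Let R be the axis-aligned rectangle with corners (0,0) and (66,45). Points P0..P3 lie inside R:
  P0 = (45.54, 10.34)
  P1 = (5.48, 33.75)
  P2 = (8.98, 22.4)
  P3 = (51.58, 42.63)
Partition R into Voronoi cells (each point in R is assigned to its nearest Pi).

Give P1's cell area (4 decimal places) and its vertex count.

1. box [0,66]×[0,45]: [(0, 0) (66, 0) (66, 45) (0, 45)]
2. ⊥bis P1·P0 via (25.51,22.045): [(0, 0) (12.6275, 0) (38.9243, 45) (0, 45)]  |A|=1159.915
3. ⊥bis P1·P2 via (7.23,28.075): [(0, 25.8455) (33.8266, 36.2766) (38.9243, 45) (0, 45)]  |A|=493.7421
4. ⊥bis P1·P3 via (28.53,38.19): [(0, 25.8455) (29.1749, 34.8421) (27.2182, 45) (0, 45)]  |A|=417.6548
5. canonical 4-gon: [(0, 25.8455) (29.1749, 34.8421) (27.2182, 45) (0, 45)]
6. shoelace: 417.6548

Area of P1's cell: 417.6548 (4 vertices)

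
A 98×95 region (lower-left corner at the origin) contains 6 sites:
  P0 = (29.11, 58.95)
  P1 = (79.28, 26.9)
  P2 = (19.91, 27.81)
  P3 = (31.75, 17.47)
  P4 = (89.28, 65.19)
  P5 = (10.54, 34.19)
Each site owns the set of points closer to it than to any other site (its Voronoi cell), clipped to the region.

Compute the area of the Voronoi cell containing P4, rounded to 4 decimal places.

Area of P4's cell: 1893.5548

1. box [0,98]×[0,95]: [(0, 0) (98, 0) (98, 95) (0, 95)]
2. ⊥bis P4·P0 via (59.195,62.07): [(65.632, 0) (98, 0) (98, 95) (55.78, 95)]  |A|=3542.9301
3. ⊥bis P4·P1 via (84.28,46.045): [(60.2048, 52.3326) (98, 42.4618) (98, 95) (55.78, 95)]  |A|=1893.5548
4. ⊥bis P4·P2 via (54.595,46.5): [(60.2048, 52.3326) (98, 42.4618) (98, 95) (55.78, 95)]  |A|=1893.5548
5. ⊥bis P4·P3 via (60.515,41.33): [(60.2048, 52.3326) (98, 42.4618) (98, 95) (55.78, 95)]  |A|=1893.5548
6. ⊥bis P4·P5 via (49.91,49.69): [(60.2048, 52.3326) (98, 42.4618) (98, 95) (55.78, 95)]  |A|=1893.5548
7. canonical 4-gon: [(60.2048, 52.3326) (98, 42.4618) (98, 95) (55.78, 95)]
8. shoelace: 1893.5548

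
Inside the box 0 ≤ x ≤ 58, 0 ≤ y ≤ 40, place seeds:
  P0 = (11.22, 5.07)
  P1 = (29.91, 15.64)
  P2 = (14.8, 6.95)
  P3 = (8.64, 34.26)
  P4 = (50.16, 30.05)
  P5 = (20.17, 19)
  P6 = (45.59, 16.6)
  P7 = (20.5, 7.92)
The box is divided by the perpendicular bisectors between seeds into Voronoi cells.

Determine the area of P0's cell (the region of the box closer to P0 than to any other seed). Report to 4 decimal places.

Area of P0's cell: 211.4823

1. box [0,58]×[0,40]: [(0, 0) (58, 0) (58, 40) (0, 40)]
2. ⊥bis P0·P1 via (20.565,10.355): [(0, 0) (26.4212, 0) (3.7995, 40) (0, 40)]  |A|=604.4135
3. ⊥bis P0·P2 via (13.01,6.01): [(0, 30.7844) (0, 0) (16.1661, 0)]  |A|=248.8314
4. ⊥bis P0·P3 via (9.93,19.665): [(6.0207, 19.3195) (0, 18.7873) (0, 0) (16.1661, 0)]  |A|=212.7163
5. ⊥bis P0·P4 via (30.69,17.56): [(6.0207, 19.3195) (0, 18.7873) (0, 0) (16.1661, 0)]  |A|=212.7163
6. ⊥bis P0·P5 via (15.695,12.035): [(6.8677, 17.7065) (4.5584, 19.1902) (0, 18.7873) (0, 0) (16.1661, 0)]  |A|=211.4823
7. ⊥bis P0·P6 via (28.405,10.835): [(6.8677, 17.7065) (4.5584, 19.1902) (0, 18.7873) (0, 0) (16.1661, 0)]  |A|=211.4823
8. ⊥bis P0·P7 via (15.86,6.495): [(6.8677, 17.7065) (4.5584, 19.1902) (0, 18.7873) (0, 0) (16.1661, 0)]  |A|=211.4823
9. canonical 5-gon: [(6.8677, 17.7065) (4.5584, 19.1902) (0, 18.7873) (0, 0) (16.1661, 0)]
10. shoelace: 211.4823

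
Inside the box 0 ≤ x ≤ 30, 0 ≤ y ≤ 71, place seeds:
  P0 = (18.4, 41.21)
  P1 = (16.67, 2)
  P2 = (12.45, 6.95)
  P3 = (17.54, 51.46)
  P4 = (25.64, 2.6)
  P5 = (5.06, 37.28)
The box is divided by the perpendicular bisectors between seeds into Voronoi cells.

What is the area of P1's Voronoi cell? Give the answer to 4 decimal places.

1. box [0,30]×[0,71]: [(0, 0) (30, 0) (30, 71) (0, 71)]
2. ⊥bis P1·P0 via (17.535,21.605): [(0, 22.3787) (0, 0) (30, 0) (30, 21.055)]  |A|=651.5054
3. ⊥bis P1·P2 via (14.56,4.475): [(9.3109, 0) (30, 0) (30, 17.638)]  |A|=182.4572
4. ⊥bis P1·P3 via (17.105,26.73): [(9.3109, 0) (30, 0) (30, 17.638)]  |A|=182.4572
5. ⊥bis P1·P4 via (21.155,2.3): [(20.6616, 9.6767) (9.3109, 0) (21.3088, 0)]  |A|=58.0506
6. ⊥bis P1·P5 via (10.865,19.64): [(20.6616, 9.6767) (9.3109, 0) (21.3088, 0)]  |A|=58.0506
7. canonical 3-gon: [(20.6616, 9.6767) (9.3109, 0) (21.3088, 0)]
8. shoelace: 58.0506

Area of P1's cell: 58.0506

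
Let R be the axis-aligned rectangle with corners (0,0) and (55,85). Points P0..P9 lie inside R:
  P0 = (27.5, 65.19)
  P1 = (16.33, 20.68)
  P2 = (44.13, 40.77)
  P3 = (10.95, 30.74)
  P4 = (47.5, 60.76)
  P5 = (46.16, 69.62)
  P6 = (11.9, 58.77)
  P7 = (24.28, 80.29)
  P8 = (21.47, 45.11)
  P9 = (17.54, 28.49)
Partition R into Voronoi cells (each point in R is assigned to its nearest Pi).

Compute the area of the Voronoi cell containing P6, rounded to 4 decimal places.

Area of P6's cell: 516.1619

1. box [0,55]×[0,85]: [(0, 0) (55, 0) (55, 85) (0, 85)]
2. ⊥bis P6·P0 via (19.7,61.98): [(0, 0) (45.2072, 0) (10.2264, 85) (0, 85)]  |A|=2355.9254
3. ⊥bis P6·P1 via (14.115,39.725): [(0, 38.0834) (28.1853, 41.3614) (10.2264, 85) (0, 85)]  |A|=884.3128
4. ⊥bis P6·P2 via (28.015,49.77): [(0, 38.0834) (22.9809, 40.7561) (26.1207, 46.3782) (10.2264, 85) (0, 85)]  |A|=870.6331
5. ⊥bis P6·P3 via (11.425,44.755): [(0, 45.1422) (24.958, 44.2963) (26.1207, 46.3782) (10.2264, 85) (0, 85)]  |A|=744.5094
6. ⊥bis P6·P4 via (29.7,59.765): [(0, 45.1422) (24.958, 44.2963) (26.1207, 46.3782) (10.2264, 85) (0, 85)]  |A|=744.5094
7. ⊥bis P6·P5 via (29.03,64.195): [(0, 45.1422) (24.958, 44.2963) (26.1207, 46.3782) (10.2264, 85) (0, 85)]  |A|=744.5094
8. ⊥bis P6·P7 via (18.09,69.53): [(0, 79.9368) (0, 45.1422) (24.958, 44.2963) (26.1207, 46.3782) (16.1285, 70.6584)]  |A|=630.3472
9. ⊥bis P6·P8 via (16.685,51.94): [(0, 79.9368) (0, 45.1422) (6.6598, 44.9165) (22.2324, 55.8264) (16.1285, 70.6584)]  |A|=516.1619
10. ⊥bis P6·P9 via (14.72,43.63): [(0, 79.9368) (0, 45.1422) (6.6598, 44.9165) (22.2324, 55.8264) (16.1285, 70.6584)]  |A|=516.1619
11. canonical 5-gon: [(0, 79.9368) (0, 45.1422) (6.6598, 44.9165) (22.2324, 55.8264) (16.1285, 70.6584)]
12. shoelace: 516.1619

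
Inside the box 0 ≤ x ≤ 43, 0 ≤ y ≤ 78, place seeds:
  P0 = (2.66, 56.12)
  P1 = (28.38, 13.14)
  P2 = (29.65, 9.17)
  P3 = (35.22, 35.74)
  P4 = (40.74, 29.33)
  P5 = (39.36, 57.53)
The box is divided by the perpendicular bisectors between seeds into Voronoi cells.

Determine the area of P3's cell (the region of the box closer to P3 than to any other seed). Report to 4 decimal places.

1. box [0,43]×[0,78]: [(0, 0) (43, 0) (43, 78) (0, 78)]
2. ⊥bis P3·P0 via (18.94,45.93): [(0, 15.6706) (0, 0) (43, 0) (43, 78) (39.0133, 78)]  |A|=2138.1624
3. ⊥bis P3·P1 via (31.8,24.44): [(9.6794, 31.1349) (43, 21.0503) (43, 78) (39.0133, 78)]  |A|=1042.2174
4. ⊥bis P3·P2 via (32.435,22.455): [(9.6794, 31.1349) (43, 21.0503) (43, 78) (39.0133, 78)]  |A|=1042.2174
5. ⊥bis P3·P4 via (37.98,32.535): [(9.6794, 31.1349) (29.4173, 25.1612) (43, 36.858) (43, 78) (39.0133, 78)]  |A|=934.8612
6. ⊥bis P3·P5 via (37.29,46.635): [(21.2847, 49.6759) (9.6794, 31.1349) (29.4173, 25.1612) (43, 36.858) (43, 45.5501)]  |A|=526.0715
7. canonical 5-gon: [(21.2847, 49.6759) (9.6794, 31.1349) (29.4173, 25.1612) (43, 36.858) (43, 45.5501)]
8. shoelace: 526.0715

Area of P3's cell: 526.0715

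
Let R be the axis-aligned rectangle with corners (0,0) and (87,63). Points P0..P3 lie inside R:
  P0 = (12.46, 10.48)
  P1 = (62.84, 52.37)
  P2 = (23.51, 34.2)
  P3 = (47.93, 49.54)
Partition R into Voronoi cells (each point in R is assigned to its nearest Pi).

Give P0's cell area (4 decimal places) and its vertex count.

1. box [0,87]×[0,63]: [(0, 0) (87, 0) (87, 63) (0, 63)]
2. ⊥bis P0·P1 via (37.65,31.425): [(0, 0) (63.7793, 0) (11.396, 63) (0, 63)]  |A|=2368.0213
3. ⊥bis P0·P2 via (17.985,22.34): [(0, 30.7183) (0, 0) (63.7793, 0) (62.4131, 1.6431)]  |A|=1011.0112
4. ⊥bis P0·P3 via (30.195,30.01): [(60.4005, 2.5807) (0, 30.7183) (0, 0) (63.2424, 0)]  |A|=1009.3055
5. canonical 4-gon: [(60.4005, 2.5807) (0, 30.7183) (0, 0) (63.2424, 0)]
6. shoelace: 1009.3055

Area of P0's cell: 1009.3055 (4 vertices)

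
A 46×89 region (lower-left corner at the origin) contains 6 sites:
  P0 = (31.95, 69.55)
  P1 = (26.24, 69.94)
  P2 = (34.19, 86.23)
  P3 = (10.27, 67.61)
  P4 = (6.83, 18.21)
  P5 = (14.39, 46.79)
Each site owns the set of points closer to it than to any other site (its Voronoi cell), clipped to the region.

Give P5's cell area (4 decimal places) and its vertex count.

1. box [0,46]×[0,89]: [(0, 0) (46, 0) (46, 89) (0, 89)]
2. ⊥bis P5·P0 via (23.17,58.17): [(0, 76.0463) (0, 0) (46, 0) (46, 40.556)]  |A|=2681.8534
3. ⊥bis P5·P1 via (20.315,58.365): [(28.0474, 54.407) (0, 68.7638) (0, 0) (46, 0) (46, 40.556)]  |A|=2579.7257
4. ⊥bis P5·P2 via (24.29,66.51): [(28.0474, 54.407) (0, 68.7638) (0, 0) (46, 0) (46, 40.556)]  |A|=2579.7257
5. ⊥bis P5·P3 via (12.33,57.2): [(28.0474, 54.407) (19.7301, 58.6644) (0, 54.7601) (0, 0) (46, 0) (46, 40.556)]  |A|=2441.5777
6. ⊥bis P5·P4 via (10.61,32.5): [(28.0474, 54.407) (19.7301, 58.6644) (0, 54.7601) (0, 35.3066) (46, 23.1386) (46, 40.556)]  |A|=1097.3386
7. canonical 6-gon: [(28.0474, 54.407) (19.7301, 58.6644) (0, 54.7601) (0, 35.3066) (46, 23.1386) (46, 40.556)]
8. shoelace: 1097.3386

Area of P5's cell: 1097.3386 (6 vertices)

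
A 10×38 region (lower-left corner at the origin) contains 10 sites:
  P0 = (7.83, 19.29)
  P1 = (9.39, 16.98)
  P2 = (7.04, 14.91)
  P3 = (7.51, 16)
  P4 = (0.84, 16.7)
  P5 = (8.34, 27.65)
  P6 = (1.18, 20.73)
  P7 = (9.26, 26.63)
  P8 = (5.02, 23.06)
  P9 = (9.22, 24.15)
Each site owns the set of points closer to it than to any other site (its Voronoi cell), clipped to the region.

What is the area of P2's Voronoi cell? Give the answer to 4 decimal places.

1. box [0,10]×[0,38]: [(0, 0) (10, 0) (10, 38) (0, 38)]
2. ⊥bis P2·P0 via (7.435,17.1): [(0, 18.441) (0, 0) (10, 0) (10, 16.6374)]  |A|=175.3919
3. ⊥bis P2·P1 via (8.215,15.945): [(7.1528, 17.1509) (0, 18.441) (0, 0) (10, 0) (10, 13.9186)]  |A|=171.5214
4. ⊥bis P2·P3 via (7.275,15.455): [(9.4866, 14.5014) (0.6017, 18.3325) (0, 18.441) (0, 0) (10, 0) (10, 13.9186)]  |A|=164.2215
5. ⊥bis P2·P4 via (3.94,15.805): [(9.4866, 14.5014) (4.2193, 16.7726) (0, 2.1581) (0, 0) (10, 0) (10, 13.9186)]  |A|=129.5968
6. ⊥bis P2·P5 via (7.69,21.28): [(9.4866, 14.5014) (4.2193, 16.7726) (0, 2.1581) (0, 0) (10, 0) (10, 13.9186)]  |A|=129.5968
7. ⊥bis P2·P6 via (4.11,17.82): [(9.4866, 14.5014) (4.2193, 16.7726) (0, 2.1581) (0, 0) (10, 0) (10, 13.9186)]  |A|=129.5968
8. ⊥bis P2·P7 via (8.15,20.77): [(9.4866, 14.5014) (4.2193, 16.7726) (0, 2.1581) (0, 0) (10, 0) (10, 13.9186)]  |A|=129.5968
9. ⊥bis P2·P8 via (6.03,18.985): [(9.4866, 14.5014) (4.2193, 16.7726) (0, 2.1581) (0, 0) (10, 0) (10, 13.9186)]  |A|=129.5968
10. ⊥bis P2·P9 via (8.13,19.53): [(9.4866, 14.5014) (4.2193, 16.7726) (0, 2.1581) (0, 0) (10, 0) (10, 13.9186)]  |A|=129.5968
11. canonical 6-gon: [(9.4866, 14.5014) (4.2193, 16.7726) (0, 2.1581) (0, 0) (10, 0) (10, 13.9186)]
12. shoelace: 129.5968

Area of P2's cell: 129.5968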